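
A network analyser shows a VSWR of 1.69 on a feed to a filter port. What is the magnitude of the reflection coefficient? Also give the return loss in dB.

|Γ| ≈ 0.257; return loss ≈ 11.8 dB

|Γ| = (S − 1)/(S + 1) = (1.69 − 1)/(1.69 + 1) = 0.69/2.69
RL = −20·log₁₀|Γ| = −20·log₁₀(0.257)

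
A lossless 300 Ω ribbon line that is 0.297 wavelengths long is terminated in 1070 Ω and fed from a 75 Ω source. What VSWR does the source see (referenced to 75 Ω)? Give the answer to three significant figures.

VSWR ≈ 2.68

βl = 2π × 0.297 = 107°
tan(βl) = -3.29
Z_in = Z_0·(Z_L + jZ_0·tanβl)/(Z_0 + jZ_L·tanβl) = 91.2 + j83.5 Ω
Γ_s = (Z_in − Z_s)/(Z_in + Z_s) = (16.2 + j83.5)/(166 + j83.5), |Γ_s| = 0.457
VSWR = (1 + |Γ_s|)/(1 − |Γ_s|)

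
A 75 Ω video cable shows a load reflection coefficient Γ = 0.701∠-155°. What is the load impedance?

Z_L = Z_0·(1 + Γ)/(1 − Γ) = 75·(0.365 − j0.296)/(1.64 + j0.296)

Z_L ≈ 13.8 − j16.1 Ω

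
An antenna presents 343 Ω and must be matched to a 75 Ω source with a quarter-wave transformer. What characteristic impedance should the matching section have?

Z_qwt ≈ 160 Ω

Z_qwt = √(Z_0·R_L) = √(75 × 343) = √25720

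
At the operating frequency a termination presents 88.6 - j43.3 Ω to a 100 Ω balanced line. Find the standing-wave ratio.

VSWR ≈ 1.6

Γ = (Z_L − Z_0)/(Z_L + Z_0) = (-11.4 − j43.3)/(188.6 − j43.3)
|Γ| = 44.8/194 = 0.231
VSWR = (1 + |Γ|)/(1 − |Γ|) = 1.23/0.769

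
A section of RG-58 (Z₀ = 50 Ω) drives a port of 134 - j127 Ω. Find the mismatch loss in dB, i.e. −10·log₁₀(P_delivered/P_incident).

mismatch loss ≈ 2.71 dB

Γ = (84 − j127)/(184 − j127), |Γ| = 0.681
|Γ|² = 0.464, so P_del/P_inc = 1 − |Γ|² = 0.536
ML = −10·log₁₀(1 − |Γ|²)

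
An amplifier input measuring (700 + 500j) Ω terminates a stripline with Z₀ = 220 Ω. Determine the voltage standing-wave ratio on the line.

VSWR ≈ 4.92

Γ = (Z_L − Z_0)/(Z_L + Z_0) = (480 + j500)/(920 + j500)
|Γ| = 693/1050 = 0.662
VSWR = (1 + |Γ|)/(1 − |Γ|) = 1.66/0.338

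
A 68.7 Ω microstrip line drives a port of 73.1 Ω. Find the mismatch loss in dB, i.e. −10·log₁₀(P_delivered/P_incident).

mismatch loss ≈ 0.00418 dB

Γ = (73.1 − 68.7)/(73.1 + 68.7) = 0.031
|Γ|² = 0.000963, so P_del/P_inc = 1 − |Γ|² = 0.999
ML = −10·log₁₀(1 − |Γ|²)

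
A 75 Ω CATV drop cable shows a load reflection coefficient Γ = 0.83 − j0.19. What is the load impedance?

Z_L ≈ 317 − j438 Ω

Z_L = Z_0·(1 + Γ)/(1 − Γ) = 75·(1.83 − j0.19)/(0.17 + j0.19)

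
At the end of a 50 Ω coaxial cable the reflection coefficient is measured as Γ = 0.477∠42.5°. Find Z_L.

Z_L ≈ 73.7 + j61.5 Ω

Z_L = Z_0·(1 + Γ)/(1 − Γ) = 50·(1.35 + j0.322)/(0.648 − j0.322)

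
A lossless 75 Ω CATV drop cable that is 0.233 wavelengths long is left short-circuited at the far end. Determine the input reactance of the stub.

βl = 2π × 0.233 = 83.9°
tan(βl) = 9.33
For a short-circuited stub, Z_in = jZ_0·tan(βl)

X_in ≈ 699 Ω (inductive)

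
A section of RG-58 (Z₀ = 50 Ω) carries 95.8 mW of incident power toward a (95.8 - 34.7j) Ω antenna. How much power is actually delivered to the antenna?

|Γ| = |(45.8 − j34.7)/(145.8 − j34.7)| = 0.383
|Γ|² = 0.147
P_refl = |Γ|²·P_inc = 14.1 mW, P_del = (1 − |Γ|²)·P_inc = 81.7 mW

P_delivered ≈ 81.7 mW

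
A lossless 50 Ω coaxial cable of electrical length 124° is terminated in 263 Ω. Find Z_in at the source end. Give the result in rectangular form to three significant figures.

Z_in ≈ 13.6 + j32 Ω

tan(βl) = tan(124°) = -1.48
Z_in = Z_0·(Z_L + jZ_0·tanβl)/(Z_0 + jZ_L·tanβl)
     = 50·(263 − j74.1)/(50 − j390)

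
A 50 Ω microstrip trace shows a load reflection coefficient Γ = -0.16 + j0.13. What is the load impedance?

Z_L = Z_0·(1 + Γ)/(1 − Γ) = 50·(0.84 + j0.13)/(1.16 − j0.13)

Z_L ≈ 35.1 + j9.54 Ω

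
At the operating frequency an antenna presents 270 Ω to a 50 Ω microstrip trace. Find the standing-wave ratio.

VSWR ≈ 5.4

Γ = (270 − 50)/(270 + 50) = 0.688
VSWR = (1 + 0.688)/(1 − 0.688)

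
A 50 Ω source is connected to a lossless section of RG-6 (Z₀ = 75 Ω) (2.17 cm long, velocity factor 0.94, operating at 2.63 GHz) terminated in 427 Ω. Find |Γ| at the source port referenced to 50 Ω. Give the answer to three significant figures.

λ = v/f = 0.94·c / 2.63 GHz = 0.107 m
βl = 2π·l/λ = 2π × 0.202 = 72.9°
tan(βl) = 3.24
Z_in = Z_0·(Z_L + jZ_0·tanβl)/(Z_0 + jZ_L·tanβl) = 14.4 − j22.4 Ω
Γ_s = (Z_in − Z_s)/(Z_in + Z_s) = (-35.6 − j22.4)/(64.4 − j22.4), |Γ_s| = 0.617

|Γ| ≈ 0.617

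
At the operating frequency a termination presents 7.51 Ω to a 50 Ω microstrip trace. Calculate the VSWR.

For a purely resistive load, VSWR = R_L/Z_0 or Z_0/R_L (whichever > 1) = 50/7.51

VSWR ≈ 6.66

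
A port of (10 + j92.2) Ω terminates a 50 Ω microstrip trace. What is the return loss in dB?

RL ≈ 0.785 dB

Γ = (-40 + j92.2)/(60 + j92.2), |Γ| = 0.914
RL = −20·log₁₀|Γ| = −20·log₁₀(0.914)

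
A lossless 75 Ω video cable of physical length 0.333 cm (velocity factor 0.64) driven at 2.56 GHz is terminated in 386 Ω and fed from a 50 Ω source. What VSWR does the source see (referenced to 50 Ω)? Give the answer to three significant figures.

λ = v/f = 0.64·c / 2.56 GHz = 0.075 m
βl = 2π·l/λ = 2π × 0.0444 = 16°
tan(βl) = 0.286
Z_in = Z_0·(Z_L + jZ_0·tanβl)/(Z_0 + jZ_L·tanβl) = 132 − j173 Ω
Γ_s = (Z_in − Z_s)/(Z_in + Z_s) = (81.6 − j173)/(182 − j173), |Γ_s| = 0.762
VSWR = (1 + |Γ_s|)/(1 − |Γ_s|)

VSWR ≈ 7.4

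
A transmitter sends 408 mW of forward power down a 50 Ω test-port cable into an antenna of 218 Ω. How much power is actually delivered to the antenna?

P_delivered ≈ 248 mW

Γ = (218 − 50)/(218 + 50) = 0.627
|Γ|² = 0.393
P_refl = |Γ|²·P_inc = 160 mW, P_del = (1 − |Γ|²)·P_inc = 248 mW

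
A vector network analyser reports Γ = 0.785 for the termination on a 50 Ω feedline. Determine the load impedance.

Z_L ≈ 415 Ω

Z_L = Z_0·(1 + Γ)/(1 − Γ) = 50·(1.79)/(0.215)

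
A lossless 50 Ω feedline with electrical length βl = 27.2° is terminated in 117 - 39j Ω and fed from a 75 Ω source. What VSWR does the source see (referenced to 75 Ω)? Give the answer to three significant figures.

tan(βl) = 0.514
Z_in = Z_0·(Z_L + jZ_0·tanβl)/(Z_0 + jZ_L·tanβl) = 43.4 − j46.7 Ω
Γ_s = (Z_in − Z_s)/(Z_in + Z_s) = (-31.6 − j46.7)/(118 − j46.7), |Γ_s| = 0.443
VSWR = (1 + |Γ_s|)/(1 − |Γ_s|)

VSWR ≈ 2.59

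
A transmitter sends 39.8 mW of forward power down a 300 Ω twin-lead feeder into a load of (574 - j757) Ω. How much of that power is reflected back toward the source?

P_reflected ≈ 19.3 mW

|Γ| = |(274 − j757)/(874 − j757)| = 0.696
|Γ|² = 0.485
P_refl = |Γ|²·P_inc = 19.3 mW, P_del = (1 − |Γ|²)·P_inc = 20.5 mW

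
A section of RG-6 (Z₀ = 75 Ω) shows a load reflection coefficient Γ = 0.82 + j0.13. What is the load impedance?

Z_L ≈ 473 + j396 Ω

Z_L = Z_0·(1 + Γ)/(1 − Γ) = 75·(1.82 + j0.13)/(0.18 − j0.13)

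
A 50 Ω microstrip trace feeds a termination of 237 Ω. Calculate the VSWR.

VSWR ≈ 4.74

For a purely resistive load, VSWR = R_L/Z_0 or Z_0/R_L (whichever > 1) = 237/50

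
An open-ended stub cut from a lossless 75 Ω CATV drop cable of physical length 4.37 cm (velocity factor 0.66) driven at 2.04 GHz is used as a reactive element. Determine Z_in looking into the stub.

λ = v/f = 0.66·c / 2.04 GHz = 0.0971 m
βl = 2π·l/λ = 2π × 0.45 = 162°
tan(βl) = -0.323
For an open-ended stub, Z_in = −jZ_0·cot(βl) = −jZ_0/tan(βl)

Z_in ≈ +j232 Ω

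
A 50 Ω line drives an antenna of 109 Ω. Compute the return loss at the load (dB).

RL ≈ 8.61 dB

Γ = (109 − 50)/(109 + 50) = 0.371
RL = −20·log₁₀|Γ| = −20·log₁₀(0.371)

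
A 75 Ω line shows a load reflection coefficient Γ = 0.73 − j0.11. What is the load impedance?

Z_L ≈ 401 − j194 Ω

Z_L = Z_0·(1 + Γ)/(1 − Γ) = 75·(1.73 − j0.11)/(0.27 + j0.11)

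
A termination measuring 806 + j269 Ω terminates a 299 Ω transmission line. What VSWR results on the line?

VSWR ≈ 3.04

Γ = (Z_L − Z_0)/(Z_L + Z_0) = (507 + j269)/(1105 + j269)
|Γ| = 574/1140 = 0.505
VSWR = (1 + |Γ|)/(1 − |Γ|) = 1.5/0.495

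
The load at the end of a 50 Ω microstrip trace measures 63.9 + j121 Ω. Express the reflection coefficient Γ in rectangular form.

Γ ≈ 0.588 + j0.438

Γ = (Z_L − Z_0)/(Z_L + Z_0) = (13.9 + j121)/(113.9 + j121)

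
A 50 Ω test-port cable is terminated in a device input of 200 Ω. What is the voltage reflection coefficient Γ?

Γ = (Z_L − Z_0)/(Z_L + Z_0) = (200 − 50)/(200 + 50) = 150/250

Γ = 0.6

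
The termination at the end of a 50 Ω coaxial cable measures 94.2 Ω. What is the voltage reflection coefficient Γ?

Γ = 0.307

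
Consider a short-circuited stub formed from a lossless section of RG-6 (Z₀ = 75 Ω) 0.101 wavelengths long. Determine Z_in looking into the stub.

Z_in ≈ +j55.2 Ω

βl = 2π × 0.101 = 36.4°
tan(βl) = 0.736
For a short-circuited stub, Z_in = jZ_0·tan(βl)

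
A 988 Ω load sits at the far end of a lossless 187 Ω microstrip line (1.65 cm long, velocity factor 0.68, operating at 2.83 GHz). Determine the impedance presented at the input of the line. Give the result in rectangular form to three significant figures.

Z_in ≈ 36 − j24 Ω

λ = v/f = 0.68·c / 2.83 GHz = 0.0721 m
βl = 2π·l/λ = 2π × 0.229 = 82.4°
tan(βl) = tan(82.4°) = 7.5
Z_in = Z_0·(Z_L + jZ_0·tanβl)/(Z_0 + jZ_L·tanβl)
     = 187·(988 + j1400)/(187 + j7410)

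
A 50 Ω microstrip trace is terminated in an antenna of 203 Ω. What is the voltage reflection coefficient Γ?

Γ = 0.605

Γ = (Z_L − Z_0)/(Z_L + Z_0) = (203 − 50)/(203 + 50) = 153/253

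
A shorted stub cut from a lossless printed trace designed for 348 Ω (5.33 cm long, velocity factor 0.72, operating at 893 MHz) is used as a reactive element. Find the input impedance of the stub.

Z_in ≈ +j1850 Ω

λ = v/f = 0.72·c / 893 MHz = 0.242 m
βl = 2π·l/λ = 2π × 0.22 = 79.3°
tan(βl) = 5.31
For a shorted stub, Z_in = jZ_0·tan(βl)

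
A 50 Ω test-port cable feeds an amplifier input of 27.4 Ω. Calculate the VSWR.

VSWR ≈ 1.82

Γ = (27.4 − 50)/(27.4 + 50) = -0.292
VSWR = (1 + 0.292)/(1 − 0.292)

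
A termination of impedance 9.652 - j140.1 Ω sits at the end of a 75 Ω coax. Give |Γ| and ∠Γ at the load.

Γ ≈ 0.944 ∠ -56.1°

Γ = (Z_L − Z_0)/(Z_L + Z_0) = (-65.35 − j140.1)/(84.65 − j140.1)
|Γ| = 155/164 = 0.944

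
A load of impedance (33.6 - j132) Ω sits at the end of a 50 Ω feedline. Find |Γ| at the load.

Γ = (Z_L − Z_0)/(Z_L + Z_0) = (-16.4 − j132)/(83.6 − j132)
|Γ| = 133/156

|Γ| ≈ 0.851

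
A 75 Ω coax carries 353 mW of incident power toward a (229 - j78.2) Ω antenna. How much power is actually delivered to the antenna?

P_delivered ≈ 246 mW

|Γ| = |(154 − j78.2)/(304 − j78.2)| = 0.55
|Γ|² = 0.303
P_refl = |Γ|²·P_inc = 107 mW, P_del = (1 − |Γ|²)·P_inc = 246 mW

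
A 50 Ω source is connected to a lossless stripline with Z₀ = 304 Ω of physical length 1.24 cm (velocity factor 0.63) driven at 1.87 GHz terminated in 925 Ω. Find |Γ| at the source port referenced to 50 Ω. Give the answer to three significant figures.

|Γ| ≈ 0.829

λ = v/f = 0.63·c / 1.87 GHz = 0.101 m
βl = 2π·l/λ = 2π × 0.123 = 44.2°
tan(βl) = 0.971
Z_in = Z_0·(Z_L + jZ_0·tanβl)/(Z_0 + jZ_L·tanβl) = 185 − j250 Ω
Γ_s = (Z_in − Z_s)/(Z_in + Z_s) = (135 − j250)/(235 − j250), |Γ_s| = 0.829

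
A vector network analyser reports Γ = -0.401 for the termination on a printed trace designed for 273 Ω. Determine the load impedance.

Z_L ≈ 117 Ω

Z_L = Z_0·(1 + Γ)/(1 − Γ) = 273·(0.599)/(1.4)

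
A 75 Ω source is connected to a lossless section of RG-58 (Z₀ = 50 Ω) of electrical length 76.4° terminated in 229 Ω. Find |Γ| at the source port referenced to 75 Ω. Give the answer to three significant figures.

tan(βl) = 4.13
Z_in = Z_0·(Z_L + jZ_0·tanβl)/(Z_0 + jZ_L·tanβl) = 11.5 − j11.5 Ω
Γ_s = (Z_in − Z_s)/(Z_in + Z_s) = (-63.5 − j11.5)/(86.5 − j11.5), |Γ_s| = 0.739

|Γ| ≈ 0.739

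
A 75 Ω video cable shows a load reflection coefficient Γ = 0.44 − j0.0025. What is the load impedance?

Z_L = Z_0·(1 + Γ)/(1 − Γ) = 75·(1.44 − j0.0025)/(0.56 + j0.0025)

Z_L ≈ 193 − j1.2 Ω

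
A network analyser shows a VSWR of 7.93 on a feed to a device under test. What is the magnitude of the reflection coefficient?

|Γ| ≈ 0.776

|Γ| = (S − 1)/(S + 1) = (7.93 − 1)/(7.93 + 1) = 6.93/8.93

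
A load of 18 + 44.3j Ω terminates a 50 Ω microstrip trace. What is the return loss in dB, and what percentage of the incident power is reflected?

RL ≈ 3.43 dB; 45.3% of incident power reflected

Γ = (-32 + j44.3)/(68 + j44.3), |Γ| = 0.673
RL = −20·log₁₀(0.673) = 3.43 dB
P_refl/P_inc = |Γ|² = 0.453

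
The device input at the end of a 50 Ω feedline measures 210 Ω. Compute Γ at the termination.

Γ = (Z_L − Z_0)/(Z_L + Z_0) = (210 − 50)/(210 + 50) = 160/260

Γ = 0.615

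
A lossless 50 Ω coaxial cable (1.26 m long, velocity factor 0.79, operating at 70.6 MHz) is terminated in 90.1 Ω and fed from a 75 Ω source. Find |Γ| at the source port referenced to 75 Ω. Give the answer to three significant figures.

λ = v/f = 0.79·c / 70.6 MHz = 3.36 m
βl = 2π·l/λ = 2π × 0.375 = 135°
tan(βl) = -0.996
Z_in = Z_0·(Z_L + jZ_0·tanβl)/(Z_0 + jZ_L·tanβl) = 42.5 + j26.5 Ω
Γ_s = (Z_in − Z_s)/(Z_in + Z_s) = (-32.5 + j26.5)/(118 + j26.5), |Γ_s| = 0.348

|Γ| ≈ 0.348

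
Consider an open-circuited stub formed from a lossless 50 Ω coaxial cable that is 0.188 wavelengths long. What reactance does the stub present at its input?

X_in ≈ -20.5 Ω (capacitive)

βl = 2π × 0.188 = 67.7°
tan(βl) = 2.44
For an open-circuited stub, Z_in = −jZ_0·cot(βl) = −jZ_0/tan(βl)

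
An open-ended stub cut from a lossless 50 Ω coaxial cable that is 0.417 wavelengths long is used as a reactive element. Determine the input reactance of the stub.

βl = 2π × 0.417 = 150°
tan(βl) = -0.575
For an open-ended stub, Z_in = −jZ_0·cot(βl) = −jZ_0/tan(βl)

X_in ≈ 87 Ω (inductive)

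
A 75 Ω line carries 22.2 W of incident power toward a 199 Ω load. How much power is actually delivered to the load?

Γ = (199 − 75)/(199 + 75) = 0.453
|Γ|² = 0.205
P_refl = |Γ|²·P_inc = 4.55 W, P_del = (1 − |Γ|²)·P_inc = 17.7 W

P_delivered ≈ 17.7 W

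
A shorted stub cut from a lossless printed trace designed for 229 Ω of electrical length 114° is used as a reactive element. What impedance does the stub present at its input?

tan(βl) = -2.25
For a shorted stub, Z_in = jZ_0·tan(βl)

Z_in ≈ −j514 Ω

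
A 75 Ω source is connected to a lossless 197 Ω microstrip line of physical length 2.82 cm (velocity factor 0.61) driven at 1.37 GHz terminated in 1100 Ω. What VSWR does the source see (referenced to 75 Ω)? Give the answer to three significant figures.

λ = v/f = 0.61·c / 1.37 GHz = 0.134 m
βl = 2π·l/λ = 2π × 0.211 = 76°
tan(βl) = 4.01
Z_in = Z_0·(Z_L + jZ_0·tanβl)/(Z_0 + jZ_L·tanβl) = 37.4 − j47.4 Ω
Γ_s = (Z_in − Z_s)/(Z_in + Z_s) = (-37.6 − j47.4)/(112 − j47.4), |Γ_s| = 0.496
VSWR = (1 + |Γ_s|)/(1 − |Γ_s|)

VSWR ≈ 2.97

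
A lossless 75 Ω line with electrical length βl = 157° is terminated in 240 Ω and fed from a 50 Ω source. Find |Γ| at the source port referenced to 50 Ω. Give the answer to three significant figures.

|Γ| ≈ 0.631

tan(βl) = -0.424
Z_in = Z_0·(Z_L + jZ_0·tanβl)/(Z_0 + jZ_L·tanβl) = 99.6 + j103 Ω
Γ_s = (Z_in − Z_s)/(Z_in + Z_s) = (49.6 + j103)/(150 + j103), |Γ_s| = 0.631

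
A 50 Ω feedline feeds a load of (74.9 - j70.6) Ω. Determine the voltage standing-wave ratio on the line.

VSWR ≈ 3.18

Γ = (Z_L − Z_0)/(Z_L + Z_0) = (24.9 − j70.6)/(124.9 − j70.6)
|Γ| = 74.9/143 = 0.522
VSWR = (1 + |Γ|)/(1 − |Γ|) = 1.52/0.478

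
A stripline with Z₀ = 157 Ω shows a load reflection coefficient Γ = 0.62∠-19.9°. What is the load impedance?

Z_L ≈ 442 − j303 Ω

Z_L = Z_0·(1 + Γ)/(1 − Γ) = 157·(1.58 − j0.211)/(0.417 + j0.211)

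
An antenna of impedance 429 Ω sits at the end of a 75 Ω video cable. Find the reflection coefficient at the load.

Γ = (Z_L − Z_0)/(Z_L + Z_0) = (429 − 75)/(429 + 75) = 354/504

Γ = 0.702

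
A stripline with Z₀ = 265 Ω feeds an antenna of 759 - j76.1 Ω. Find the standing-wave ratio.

Γ = (Z_L − Z_0)/(Z_L + Z_0) = (494 − j76.1)/(1024 − j76.1)
|Γ| = 500/1030 = 0.487
VSWR = (1 + |Γ|)/(1 − |Γ|) = 1.49/0.513

VSWR ≈ 2.9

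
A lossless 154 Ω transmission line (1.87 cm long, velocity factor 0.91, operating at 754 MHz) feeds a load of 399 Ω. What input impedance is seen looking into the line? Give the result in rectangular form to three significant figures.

Z_in ≈ 252 − j168 Ω

λ = v/f = 0.91·c / 754 MHz = 0.362 m
βl = 2π·l/λ = 2π × 0.0516 = 18.6°
tan(βl) = tan(18.6°) = 0.336
Z_in = Z_0·(Z_L + jZ_0·tanβl)/(Z_0 + jZ_L·tanβl)
     = 154·(399 + j51.8)/(154 + j134)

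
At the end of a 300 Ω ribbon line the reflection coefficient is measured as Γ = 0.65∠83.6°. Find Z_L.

Z_L = Z_0·(1 + Γ)/(1 − Γ) = 300·(1.07 + j0.646)/(0.928 − j0.646)

Z_L ≈ 136 + j303 Ω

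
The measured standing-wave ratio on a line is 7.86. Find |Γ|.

|Γ| = (S − 1)/(S + 1) = (7.86 − 1)/(7.86 + 1) = 6.86/8.86

|Γ| ≈ 0.774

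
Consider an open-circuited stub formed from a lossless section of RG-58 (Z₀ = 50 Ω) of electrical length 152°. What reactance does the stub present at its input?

X_in ≈ 94 Ω (inductive)

tan(βl) = -0.532
For an open-circuited stub, Z_in = −jZ_0·cot(βl) = −jZ_0/tan(βl)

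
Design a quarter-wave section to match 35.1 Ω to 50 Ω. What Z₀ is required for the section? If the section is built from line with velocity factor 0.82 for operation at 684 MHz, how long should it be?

Z_qwt ≈ 41.9 Ω; length ≈ 8.99 cm

Z_qwt = √(Z_0·R_L) = √(50 × 35.1) = √1755
λ = 0.82·c/f = 0.36 m, so l = λ/4 = 0.0899 m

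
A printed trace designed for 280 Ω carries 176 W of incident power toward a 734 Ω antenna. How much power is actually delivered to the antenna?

Γ = (734 − 280)/(734 + 280) = 0.448
|Γ|² = 0.2
P_refl = |Γ|²·P_inc = 35.3 W, P_del = (1 − |Γ|²)·P_inc = 141 W

P_delivered ≈ 141 W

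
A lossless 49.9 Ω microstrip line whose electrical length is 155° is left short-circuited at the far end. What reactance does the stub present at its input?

X_in ≈ -23.3 Ω (capacitive)

tan(βl) = -0.466
For a short-circuited stub, Z_in = jZ_0·tan(βl)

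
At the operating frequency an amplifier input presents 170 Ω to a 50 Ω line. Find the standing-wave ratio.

For a purely resistive load, VSWR = R_L/Z_0 or Z_0/R_L (whichever > 1) = 170/50

VSWR ≈ 3.4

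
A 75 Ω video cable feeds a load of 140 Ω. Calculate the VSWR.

VSWR ≈ 1.87

For a purely resistive load, VSWR = R_L/Z_0 or Z_0/R_L (whichever > 1) = 140/75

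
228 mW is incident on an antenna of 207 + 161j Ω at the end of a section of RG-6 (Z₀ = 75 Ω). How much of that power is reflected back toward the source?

P_reflected ≈ 93.7 mW

|Γ| = |(132 + j161)/(282 + j161)| = 0.641
|Γ|² = 0.411
P_refl = |Γ|²·P_inc = 93.7 mW, P_del = (1 − |Γ|²)·P_inc = 134 mW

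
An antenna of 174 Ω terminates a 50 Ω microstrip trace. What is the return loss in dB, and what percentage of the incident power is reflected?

RL ≈ 5.14 dB; 30.6% of incident power reflected

Γ = (174 − 50)/(174 + 50) = 0.554
RL = −20·log₁₀(0.554) = 5.14 dB
P_refl/P_inc = |Γ|² = 0.306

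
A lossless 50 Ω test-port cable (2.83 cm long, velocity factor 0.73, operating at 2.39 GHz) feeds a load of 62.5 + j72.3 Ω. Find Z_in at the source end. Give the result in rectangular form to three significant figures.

Z_in ≈ 14.6 − j2.04 Ω

λ = v/f = 0.73·c / 2.39 GHz = 0.0916 m
βl = 2π·l/λ = 2π × 0.309 = 111°
tan(βl) = tan(111°) = -2.58
Z_in = Z_0·(Z_L + jZ_0·tanβl)/(Z_0 + jZ_L·tanβl)
     = 50·(62.5 − j56.7)/(237 − j161)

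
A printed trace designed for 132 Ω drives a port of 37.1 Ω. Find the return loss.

RL ≈ 5.02 dB

Γ = (37.1 − 132)/(37.1 + 132) = -0.561
RL = −20·log₁₀|Γ| = −20·log₁₀(0.561)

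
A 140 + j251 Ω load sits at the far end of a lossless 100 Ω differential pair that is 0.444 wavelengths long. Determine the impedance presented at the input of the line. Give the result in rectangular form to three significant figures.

βl = 2π × 0.444 = 160°
tan(βl) = tan(160°) = -0.367
Z_in = Z_0·(Z_L + jZ_0·tanβl)/(Z_0 + jZ_L·tanβl)
     = 100·(140 + j214)/(192 − j51.4)

Z_in ≈ 40.2 + j122 Ω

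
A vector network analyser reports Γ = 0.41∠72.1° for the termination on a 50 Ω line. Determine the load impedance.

Z_L = Z_0·(1 + Γ)/(1 − Γ) = 50·(1.13 + j0.39)/(0.874 − j0.39)

Z_L ≈ 45.4 + j42.6 Ω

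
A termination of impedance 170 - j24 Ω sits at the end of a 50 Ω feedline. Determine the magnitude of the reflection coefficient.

Γ = (Z_L − Z_0)/(Z_L + Z_0) = (120 − j24)/(220 − j24)
|Γ| = 122/221

|Γ| ≈ 0.553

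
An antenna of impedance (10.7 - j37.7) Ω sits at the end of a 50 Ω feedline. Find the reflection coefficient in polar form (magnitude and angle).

Γ ≈ 0.762 ∠ -104°

Γ = (Z_L − Z_0)/(Z_L + Z_0) = (-39.3 − j37.7)/(60.7 − j37.7)
|Γ| = 54.5/71.5 = 0.762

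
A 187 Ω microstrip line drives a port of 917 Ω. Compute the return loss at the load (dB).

Γ = (917 − 187)/(917 + 187) = 0.661
RL = −20·log₁₀|Γ| = −20·log₁₀(0.661)

RL ≈ 3.59 dB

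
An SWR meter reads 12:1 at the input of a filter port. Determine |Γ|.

|Γ| ≈ 0.846

|Γ| = (S − 1)/(S + 1) = (12 − 1)/(12 + 1) = 11/13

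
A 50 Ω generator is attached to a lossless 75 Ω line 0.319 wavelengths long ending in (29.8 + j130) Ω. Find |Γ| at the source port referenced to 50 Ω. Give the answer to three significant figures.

βl = 2π × 0.319 = 115°
tan(βl) = -2.16
Z_in = Z_0·(Z_L + jZ_0·tanβl)/(Z_0 + jZ_L·tanβl) = 7.26 − j5.43 Ω
Γ_s = (Z_in − Z_s)/(Z_in + Z_s) = (-42.7 − j5.43)/(57.3 − j5.43), |Γ_s| = 0.749

|Γ| ≈ 0.749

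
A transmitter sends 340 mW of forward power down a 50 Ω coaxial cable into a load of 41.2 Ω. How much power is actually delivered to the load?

Γ = (41.2 − 50)/(41.2 + 50) = -0.0965
|Γ|² = 0.00931
P_refl = |Γ|²·P_inc = 3.17 mW, P_del = (1 − |Γ|²)·P_inc = 337 mW

P_delivered ≈ 337 mW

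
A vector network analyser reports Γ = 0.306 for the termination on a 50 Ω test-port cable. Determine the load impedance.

Z_L = Z_0·(1 + Γ)/(1 − Γ) = 50·(1.31)/(0.694)

Z_L ≈ 94.1 Ω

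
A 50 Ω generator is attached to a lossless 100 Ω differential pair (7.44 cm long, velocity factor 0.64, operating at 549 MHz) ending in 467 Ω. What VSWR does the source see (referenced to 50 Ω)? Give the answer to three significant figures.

λ = v/f = 0.64·c / 549 MHz = 0.35 m
βl = 2π·l/λ = 2π × 0.213 = 76.6°
tan(βl) = 4.19
Z_in = Z_0·(Z_L + jZ_0·tanβl)/(Z_0 + jZ_L·tanβl) = 22.6 − j22.7 Ω
Γ_s = (Z_in − Z_s)/(Z_in + Z_s) = (-27.4 − j22.7)/(72.6 − j22.7), |Γ_s| = 0.468
VSWR = (1 + |Γ_s|)/(1 − |Γ_s|)

VSWR ≈ 2.76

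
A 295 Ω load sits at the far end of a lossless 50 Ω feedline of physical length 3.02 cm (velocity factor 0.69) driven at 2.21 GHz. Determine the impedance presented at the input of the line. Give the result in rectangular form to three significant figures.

Z_in ≈ 10.4 + j23.6 Ω

λ = v/f = 0.69·c / 2.21 GHz = 0.0937 m
βl = 2π·l/λ = 2π × 0.322 = 116°
tan(βl) = tan(116°) = -2.04
Z_in = Z_0·(Z_L + jZ_0·tanβl)/(Z_0 + jZ_L·tanβl)
     = 50·(295 − j102)/(50 − j603)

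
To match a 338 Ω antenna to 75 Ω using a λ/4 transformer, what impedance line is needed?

Z_qwt ≈ 159 Ω

Z_qwt = √(Z_0·R_L) = √(75 × 338) = √25350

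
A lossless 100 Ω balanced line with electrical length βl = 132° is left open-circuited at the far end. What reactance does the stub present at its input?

X_in ≈ 90 Ω (inductive)

tan(βl) = -1.11
For an open-circuited stub, Z_in = −jZ_0·cot(βl) = −jZ_0/tan(βl)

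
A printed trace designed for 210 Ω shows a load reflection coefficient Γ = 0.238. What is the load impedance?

Z_L = Z_0·(1 + Γ)/(1 − Γ) = 210·(1.24)/(0.762)

Z_L ≈ 341 Ω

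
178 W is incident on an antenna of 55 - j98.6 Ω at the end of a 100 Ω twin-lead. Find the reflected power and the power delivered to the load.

|Γ| = |(-45 − j98.6)/(155 − j98.6)| = 0.59
|Γ|² = 0.348
P_refl = |Γ|²·P_inc = 62 W, P_del = (1 − |Γ|²)·P_inc = 116 W

P_reflected ≈ 62 W; P_delivered ≈ 116 W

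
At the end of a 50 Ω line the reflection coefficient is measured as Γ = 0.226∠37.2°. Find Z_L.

Z_L ≈ 68.7 + j19.8 Ω

Z_L = Z_0·(1 + Γ)/(1 − Γ) = 50·(1.18 + j0.137)/(0.82 − j0.137)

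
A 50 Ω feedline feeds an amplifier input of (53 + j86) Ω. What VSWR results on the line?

Γ = (Z_L − Z_0)/(Z_L + Z_0) = (3 + j86)/(103 + j86)
|Γ| = 86.1/134 = 0.641
VSWR = (1 + |Γ|)/(1 − |Γ|) = 1.64/0.359

VSWR ≈ 4.58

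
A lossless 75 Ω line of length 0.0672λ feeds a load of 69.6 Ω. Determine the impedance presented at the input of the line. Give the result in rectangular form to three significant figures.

βl = 2π × 0.0672 = 24.2°
tan(βl) = tan(24.2°) = 0.449
Z_in = Z_0·(Z_L + jZ_0·tanβl)/(Z_0 + jZ_L·tanβl)
     = 75·(69.6 + j33.7)/(75 + j31.3)

Z_in ≈ 71.3 + j3.98 Ω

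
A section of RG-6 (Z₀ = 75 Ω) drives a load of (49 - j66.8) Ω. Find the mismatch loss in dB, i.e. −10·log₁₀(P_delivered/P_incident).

Γ = (-26 − j66.8)/(124 − j66.8), |Γ| = 0.509
|Γ|² = 0.259, so P_del/P_inc = 1 − |Γ|² = 0.741
ML = −10·log₁₀(1 − |Γ|²)

mismatch loss ≈ 1.3 dB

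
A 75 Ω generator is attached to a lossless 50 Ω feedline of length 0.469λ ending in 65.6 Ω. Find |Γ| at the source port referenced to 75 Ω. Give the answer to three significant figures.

|Γ| ≈ 0.0933

βl = 2π × 0.469 = 169°
tan(βl) = -0.197
Z_in = Z_0·(Z_L + jZ_0·tanβl)/(Z_0 + jZ_L·tanβl) = 63.9 + j6.67 Ω
Γ_s = (Z_in − Z_s)/(Z_in + Z_s) = (-11.1 + j6.67)/(139 + j6.67), |Γ_s| = 0.0933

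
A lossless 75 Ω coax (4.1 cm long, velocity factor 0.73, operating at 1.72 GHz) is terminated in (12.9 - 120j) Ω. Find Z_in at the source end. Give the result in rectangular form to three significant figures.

λ = v/f = 0.73·c / 1.72 GHz = 0.127 m
βl = 2π·l/λ = 2π × 0.322 = 116°
tan(βl) = tan(116°) = -2.06
Z_in = Z_0·(Z_L + jZ_0·tanβl)/(Z_0 + jZ_L·tanβl)
     = 75·(12.9 − j274)/(-172 − j26.5)

Z_in ≈ 12.6 + j118 Ω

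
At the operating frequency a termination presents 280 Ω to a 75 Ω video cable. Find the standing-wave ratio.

VSWR ≈ 3.73

For a purely resistive load, VSWR = R_L/Z_0 or Z_0/R_L (whichever > 1) = 280/75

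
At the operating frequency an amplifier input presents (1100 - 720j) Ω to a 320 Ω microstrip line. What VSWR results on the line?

Γ = (Z_L − Z_0)/(Z_L + Z_0) = (780 − j720)/(1420 − j720)
|Γ| = 1060/1590 = 0.667
VSWR = (1 + |Γ|)/(1 − |Γ|) = 1.67/0.333

VSWR ≈ 5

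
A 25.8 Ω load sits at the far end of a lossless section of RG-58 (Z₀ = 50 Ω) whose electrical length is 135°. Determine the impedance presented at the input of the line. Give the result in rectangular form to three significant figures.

tan(βl) = tan(135°) = -1
Z_in = Z_0·(Z_L + jZ_0·tanβl)/(Z_0 + jZ_L·tanβl)
     = 50·(25.8 − j50)/(50 − j25.8)

Z_in ≈ 40.8 − j29 Ω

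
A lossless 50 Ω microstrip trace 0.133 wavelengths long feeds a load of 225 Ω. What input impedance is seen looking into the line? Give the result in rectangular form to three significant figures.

βl = 2π × 0.133 = 47.9°
tan(βl) = tan(47.9°) = 1.11
Z_in = Z_0·(Z_L + jZ_0·tanβl)/(Z_0 + jZ_L·tanβl)
     = 50·(225 + j55.3)/(50 + j249)

Z_in ≈ 19.4 − j41.3 Ω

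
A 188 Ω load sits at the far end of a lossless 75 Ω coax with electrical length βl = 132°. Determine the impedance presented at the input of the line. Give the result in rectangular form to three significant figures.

Z_in ≈ 48 + j50.3 Ω

tan(βl) = tan(132°) = -1.11
Z_in = Z_0·(Z_L + jZ_0·tanβl)/(Z_0 + jZ_L·tanβl)
     = 75·(188 − j83.3)/(75 − j209)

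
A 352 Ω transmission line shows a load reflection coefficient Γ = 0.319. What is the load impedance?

Z_L ≈ 682 Ω

Z_L = Z_0·(1 + Γ)/(1 − Γ) = 352·(1.32)/(0.681)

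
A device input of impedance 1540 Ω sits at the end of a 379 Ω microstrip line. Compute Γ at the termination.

Γ = 0.605

Γ = (Z_L − Z_0)/(Z_L + Z_0) = (1540 − 379)/(1540 + 379) = 1161/1919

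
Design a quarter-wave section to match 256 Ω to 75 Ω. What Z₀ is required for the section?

Z_qwt ≈ 139 Ω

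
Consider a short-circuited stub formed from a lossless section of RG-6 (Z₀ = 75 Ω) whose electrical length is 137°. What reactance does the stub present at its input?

X_in ≈ -69.9 Ω (capacitive)

tan(βl) = -0.933
For a short-circuited stub, Z_in = jZ_0·tan(βl)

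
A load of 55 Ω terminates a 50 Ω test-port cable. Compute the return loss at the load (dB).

Γ = (55 − 50)/(55 + 50) = 0.0476
RL = −20·log₁₀|Γ| = −20·log₁₀(0.0476)

RL ≈ 26.4 dB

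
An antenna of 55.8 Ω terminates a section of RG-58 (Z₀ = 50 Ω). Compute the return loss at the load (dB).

Γ = (55.8 − 50)/(55.8 + 50) = 0.0548
RL = −20·log₁₀|Γ| = −20·log₁₀(0.0548)

RL ≈ 25.2 dB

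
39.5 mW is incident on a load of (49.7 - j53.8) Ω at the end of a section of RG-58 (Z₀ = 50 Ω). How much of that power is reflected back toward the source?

|Γ| = |(-0.3 − j53.8)/(99.7 − j53.8)| = 0.475
|Γ|² = 0.226
P_refl = |Γ|²·P_inc = 8.91 mW, P_del = (1 − |Γ|²)·P_inc = 30.6 mW

P_reflected ≈ 8.91 mW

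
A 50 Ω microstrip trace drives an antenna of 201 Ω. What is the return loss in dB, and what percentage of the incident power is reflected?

Γ = (201 − 50)/(201 + 50) = 0.602
RL = −20·log₁₀(0.602) = 4.41 dB
P_refl/P_inc = |Γ|² = 0.362

RL ≈ 4.41 dB; 36.2% of incident power reflected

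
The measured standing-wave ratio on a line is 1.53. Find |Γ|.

|Γ| ≈ 0.209

|Γ| = (S − 1)/(S + 1) = (1.53 − 1)/(1.53 + 1) = 0.53/2.53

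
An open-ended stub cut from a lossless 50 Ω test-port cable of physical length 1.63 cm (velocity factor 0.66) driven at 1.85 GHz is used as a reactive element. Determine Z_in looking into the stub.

Z_in ≈ −j35.2 Ω

λ = v/f = 0.66·c / 1.85 GHz = 0.107 m
βl = 2π·l/λ = 2π × 0.152 = 54.8°
tan(βl) = 1.42
For an open-ended stub, Z_in = −jZ_0·cot(βl) = −jZ_0/tan(βl)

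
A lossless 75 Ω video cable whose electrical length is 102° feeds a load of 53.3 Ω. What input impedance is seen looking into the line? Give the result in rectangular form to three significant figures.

tan(βl) = tan(102°) = -4.7
Z_in = Z_0·(Z_L + jZ_0·tanβl)/(Z_0 + jZ_L·tanβl)
     = 75·(53.3 − j353)/(75 − j251)

Z_in ≈ 101 − j14.3 Ω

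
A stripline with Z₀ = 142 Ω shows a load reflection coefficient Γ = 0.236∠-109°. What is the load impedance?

Z_L = Z_0·(1 + Γ)/(1 − Γ) = 142·(0.923 − j0.223)/(1.08 + j0.223)

Z_L ≈ 111 − j52.4 Ω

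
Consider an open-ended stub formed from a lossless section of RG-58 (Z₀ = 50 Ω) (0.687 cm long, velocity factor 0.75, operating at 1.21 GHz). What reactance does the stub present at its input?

λ = v/f = 0.75·c / 1.21 GHz = 0.186 m
βl = 2π·l/λ = 2π × 0.0369 = 13.3°
tan(βl) = 0.236
For an open-ended stub, Z_in = −jZ_0·cot(βl) = −jZ_0/tan(βl)

X_in ≈ -212 Ω (capacitive)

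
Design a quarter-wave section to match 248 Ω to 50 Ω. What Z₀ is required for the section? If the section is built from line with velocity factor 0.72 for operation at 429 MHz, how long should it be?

Z_qwt = √(Z_0·R_L) = √(50 × 248) = √12400
λ = 0.72·c/f = 0.503 m, so l = λ/4 = 0.126 m

Z_qwt ≈ 111 Ω; length ≈ 12.6 cm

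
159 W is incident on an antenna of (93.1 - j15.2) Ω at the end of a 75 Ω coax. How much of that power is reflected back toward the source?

P_reflected ≈ 3.12 W

|Γ| = |(18.1 − j15.2)/(168.1 − j15.2)| = 0.14
|Γ|² = 0.0196
P_refl = |Γ|²·P_inc = 3.12 W, P_del = (1 − |Γ|²)·P_inc = 156 W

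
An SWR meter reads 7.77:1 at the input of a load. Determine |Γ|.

|Γ| ≈ 0.772

|Γ| = (S − 1)/(S + 1) = (7.77 − 1)/(7.77 + 1) = 6.77/8.77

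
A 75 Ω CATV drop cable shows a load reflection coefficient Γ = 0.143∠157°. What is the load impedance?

Z_L ≈ 57.2 + j6.53 Ω

Z_L = Z_0·(1 + Γ)/(1 − Γ) = 75·(0.868 + j0.0559)/(1.13 − j0.0559)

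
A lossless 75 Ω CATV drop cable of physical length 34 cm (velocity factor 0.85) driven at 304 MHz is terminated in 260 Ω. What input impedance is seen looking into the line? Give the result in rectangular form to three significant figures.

λ = v/f = 0.85·c / 304 MHz = 0.839 m
βl = 2π·l/λ = 2π × 0.405 = 146°
tan(βl) = tan(146°) = -0.677
Z_in = Z_0·(Z_L + jZ_0·tanβl)/(Z_0 + jZ_L·tanβl)
     = 75·(260 − j50.7)/(75 − j176)

Z_in ≈ 58.3 + j86 Ω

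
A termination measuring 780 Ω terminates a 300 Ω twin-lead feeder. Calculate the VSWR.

Γ = (780 − 300)/(780 + 300) = 0.444
VSWR = (1 + 0.444)/(1 − 0.444)

VSWR ≈ 2.6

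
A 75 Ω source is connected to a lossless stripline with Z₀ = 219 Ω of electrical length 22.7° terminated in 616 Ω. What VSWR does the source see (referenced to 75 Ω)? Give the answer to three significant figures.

tan(βl) = 0.418
Z_in = Z_0·(Z_L + jZ_0·tanβl)/(Z_0 + jZ_L·tanβl) = 304 − j266 Ω
Γ_s = (Z_in − Z_s)/(Z_in + Z_s) = (229 − j266)/(379 − j266), |Γ_s| = 0.758
VSWR = (1 + |Γ_s|)/(1 − |Γ_s|)

VSWR ≈ 7.25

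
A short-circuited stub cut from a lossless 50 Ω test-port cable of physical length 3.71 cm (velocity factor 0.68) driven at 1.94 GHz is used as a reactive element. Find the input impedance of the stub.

λ = v/f = 0.68·c / 1.94 GHz = 0.105 m
βl = 2π·l/λ = 2π × 0.353 = 127°
tan(βl) = -1.33
For a short-circuited stub, Z_in = jZ_0·tan(βl)

Z_in ≈ −j66.3 Ω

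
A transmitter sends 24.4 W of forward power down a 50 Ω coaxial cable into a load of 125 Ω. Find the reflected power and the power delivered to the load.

Γ = (125 − 50)/(125 + 50) = 0.429
|Γ|² = 0.184
P_refl = |Γ|²·P_inc = 4.48 W, P_del = (1 − |Γ|²)·P_inc = 19.9 W

P_reflected ≈ 4.48 W; P_delivered ≈ 19.9 W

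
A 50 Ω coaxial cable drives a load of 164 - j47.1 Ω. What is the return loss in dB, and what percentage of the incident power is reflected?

Γ = (114 − j47.1)/(214 − j47.1), |Γ| = 0.563
RL = −20·log₁₀(0.563) = 4.99 dB
P_refl/P_inc = |Γ|² = 0.317

RL ≈ 4.99 dB; 31.7% of incident power reflected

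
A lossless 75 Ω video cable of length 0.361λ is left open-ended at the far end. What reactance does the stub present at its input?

X_in ≈ 62.8 Ω (inductive)

βl = 2π × 0.361 = 130°
tan(βl) = -1.19
For an open-ended stub, Z_in = −jZ_0·cot(βl) = −jZ_0/tan(βl)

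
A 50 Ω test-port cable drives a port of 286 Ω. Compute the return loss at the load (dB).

Γ = (286 − 50)/(286 + 50) = 0.702
RL = −20·log₁₀|Γ| = −20·log₁₀(0.702)

RL ≈ 3.07 dB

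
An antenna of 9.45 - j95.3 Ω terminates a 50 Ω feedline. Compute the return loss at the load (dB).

RL ≈ 0.705 dB

Γ = (-40.55 − j95.3)/(59.45 − j95.3), |Γ| = 0.922
RL = −20·log₁₀|Γ| = −20·log₁₀(0.922)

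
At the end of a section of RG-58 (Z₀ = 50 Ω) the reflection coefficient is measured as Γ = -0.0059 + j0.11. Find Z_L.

Z_L ≈ 48.2 + j10.7 Ω

Z_L = Z_0·(1 + Γ)/(1 − Γ) = 50·(0.994 + j0.11)/(1.01 − j0.11)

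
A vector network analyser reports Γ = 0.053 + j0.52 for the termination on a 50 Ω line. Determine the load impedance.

Z_L = Z_0·(1 + Γ)/(1 − Γ) = 50·(1.05 + j0.52)/(0.947 − j0.52)

Z_L ≈ 31.1 + j44.6 Ω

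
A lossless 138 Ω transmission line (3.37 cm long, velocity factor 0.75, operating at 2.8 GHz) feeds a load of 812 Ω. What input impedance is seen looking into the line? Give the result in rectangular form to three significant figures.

Z_in ≈ 91.1 + j221 Ω

λ = v/f = 0.75·c / 2.8 GHz = 0.0804 m
βl = 2π·l/λ = 2π × 0.419 = 151°
tan(βl) = tan(151°) = -0.555
Z_in = Z_0·(Z_L + jZ_0·tanβl)/(Z_0 + jZ_L·tanβl)
     = 138·(812 − j76.6)/(138 − j451)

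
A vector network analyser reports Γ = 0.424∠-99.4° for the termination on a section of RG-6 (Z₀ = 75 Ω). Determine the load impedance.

Z_L ≈ 46.7 − j47.6 Ω

Z_L = Z_0·(1 + Γ)/(1 − Γ) = 75·(0.931 − j0.418)/(1.07 + j0.418)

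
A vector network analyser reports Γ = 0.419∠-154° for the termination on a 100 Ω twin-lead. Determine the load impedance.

Z_L ≈ 42.7 − j19 Ω

Z_L = Z_0·(1 + Γ)/(1 − Γ) = 100·(0.623 − j0.184)/(1.38 + j0.184)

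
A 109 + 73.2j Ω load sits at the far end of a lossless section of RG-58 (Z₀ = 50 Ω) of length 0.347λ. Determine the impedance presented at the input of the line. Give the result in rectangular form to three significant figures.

βl = 2π × 0.347 = 125°
tan(βl) = tan(125°) = -1.43
Z_in = Z_0·(Z_L + jZ_0·tanβl)/(Z_0 + jZ_L·tanβl)
     = 50·(109 + j1.58)/(155 − j156)

Z_in ≈ 17.2 + j17.8 Ω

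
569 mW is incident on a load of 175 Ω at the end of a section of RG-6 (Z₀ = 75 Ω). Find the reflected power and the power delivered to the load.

Γ = (175 − 75)/(175 + 75) = 0.4
|Γ|² = 0.16
P_refl = |Γ|²·P_inc = 91 mW, P_del = (1 − |Γ|²)·P_inc = 478 mW

P_reflected ≈ 91 mW; P_delivered ≈ 478 mW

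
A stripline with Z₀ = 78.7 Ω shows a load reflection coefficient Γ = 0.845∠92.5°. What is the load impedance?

Z_L ≈ 12.6 + j74.3 Ω

Z_L = Z_0·(1 + Γ)/(1 − Γ) = 78.7·(0.963 + j0.844)/(1.04 − j0.844)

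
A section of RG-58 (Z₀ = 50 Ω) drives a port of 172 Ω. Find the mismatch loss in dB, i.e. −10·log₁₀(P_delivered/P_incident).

mismatch loss ≈ 1.56 dB

Γ = (172 − 50)/(172 + 50) = 0.55
|Γ|² = 0.302, so P_del/P_inc = 1 − |Γ|² = 0.698
ML = −10·log₁₀(1 − |Γ|²)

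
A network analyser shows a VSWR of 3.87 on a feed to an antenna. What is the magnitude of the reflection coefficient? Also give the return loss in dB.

|Γ| = (S − 1)/(S + 1) = (3.87 − 1)/(3.87 + 1) = 2.87/4.87
RL = −20·log₁₀|Γ| = −20·log₁₀(0.589)

|Γ| ≈ 0.589; return loss ≈ 4.59 dB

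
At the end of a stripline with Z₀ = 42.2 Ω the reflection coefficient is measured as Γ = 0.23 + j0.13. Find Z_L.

Z_L = Z_0·(1 + Γ)/(1 − Γ) = 42.2·(1.23 + j0.13)/(0.77 − j0.13)

Z_L ≈ 64.4 + j18 Ω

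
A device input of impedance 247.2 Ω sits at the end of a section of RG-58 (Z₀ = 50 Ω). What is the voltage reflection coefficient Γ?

Γ = (Z_L − Z_0)/(Z_L + Z_0) = (247.2 − 50)/(247.2 + 50) = 197.2/297.2

Γ = 0.664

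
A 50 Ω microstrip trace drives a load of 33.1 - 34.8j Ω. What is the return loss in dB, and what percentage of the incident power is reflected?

Γ = (-16.9 − j34.8)/(83.1 − j34.8), |Γ| = 0.429
RL = −20·log₁₀(0.429) = 7.34 dB
P_refl/P_inc = |Γ|² = 0.184

RL ≈ 7.34 dB; 18.4% of incident power reflected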